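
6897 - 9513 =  - 2616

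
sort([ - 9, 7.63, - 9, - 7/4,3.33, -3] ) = [ -9, - 9  , - 3,- 7/4,3.33, 7.63]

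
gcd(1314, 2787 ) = 3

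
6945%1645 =365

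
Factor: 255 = 3^1*5^1 * 17^1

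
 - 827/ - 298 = 827/298 = 2.78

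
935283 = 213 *4391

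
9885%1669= 1540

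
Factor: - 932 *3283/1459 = - 2^2*7^2 * 67^1*233^1*1459^ (-1) = - 3059756/1459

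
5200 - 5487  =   - 287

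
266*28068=7466088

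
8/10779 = 8/10779 = 0.00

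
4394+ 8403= 12797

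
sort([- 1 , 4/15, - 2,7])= [ -2,-1, 4/15,7] 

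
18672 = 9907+8765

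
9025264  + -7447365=1577899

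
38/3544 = 19/1772  =  0.01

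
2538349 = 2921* 869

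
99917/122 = 99917/122 = 818.99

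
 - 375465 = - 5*75093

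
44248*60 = 2654880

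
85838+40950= 126788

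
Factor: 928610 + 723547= 1652157 = 3^5 * 13^1 * 523^1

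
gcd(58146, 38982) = 6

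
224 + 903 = 1127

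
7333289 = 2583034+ 4750255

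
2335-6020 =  - 3685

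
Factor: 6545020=2^2*5^1* 327251^1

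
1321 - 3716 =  - 2395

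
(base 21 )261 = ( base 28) 181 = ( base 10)1009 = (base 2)1111110001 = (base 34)tn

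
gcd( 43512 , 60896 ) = 8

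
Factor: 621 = 3^3*23^1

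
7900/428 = 18 + 49/107 =18.46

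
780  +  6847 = 7627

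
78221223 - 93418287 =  - 15197064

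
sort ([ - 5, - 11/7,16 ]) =[ - 5, - 11/7,16]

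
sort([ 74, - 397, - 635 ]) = [-635, - 397,  74]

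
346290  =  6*57715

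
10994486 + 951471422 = 962465908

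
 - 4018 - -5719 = 1701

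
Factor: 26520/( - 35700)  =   - 26/35 = - 2^1*5^( - 1 )*7^( - 1 ) * 13^1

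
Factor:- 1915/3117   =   - 3^( - 1 )*5^1*383^1*1039^(-1)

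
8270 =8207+63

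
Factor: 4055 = 5^1 * 811^1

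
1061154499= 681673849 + 379480650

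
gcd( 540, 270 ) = 270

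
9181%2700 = 1081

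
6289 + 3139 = 9428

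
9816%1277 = 877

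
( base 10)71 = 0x47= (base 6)155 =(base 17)43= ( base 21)38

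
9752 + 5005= 14757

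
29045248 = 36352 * 799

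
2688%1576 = 1112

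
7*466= 3262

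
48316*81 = 3913596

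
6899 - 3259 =3640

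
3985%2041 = 1944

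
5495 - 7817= - 2322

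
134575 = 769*175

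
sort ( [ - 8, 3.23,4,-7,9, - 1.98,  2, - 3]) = [-8,- 7, - 3, - 1.98,  2,3.23,4,9 ]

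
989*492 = 486588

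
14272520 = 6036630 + 8235890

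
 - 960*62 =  - 59520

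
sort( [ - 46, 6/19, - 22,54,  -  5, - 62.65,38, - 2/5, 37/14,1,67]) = [ - 62.65, - 46,- 22, - 5,  -  2/5,6/19,1,37/14,38, 54,67 ]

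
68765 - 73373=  - 4608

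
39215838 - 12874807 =26341031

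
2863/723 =2863/723 = 3.96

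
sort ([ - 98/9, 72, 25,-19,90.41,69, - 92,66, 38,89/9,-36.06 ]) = [ - 92, -36.06, - 19, - 98/9,89/9, 25,38, 66,69, 72,  90.41]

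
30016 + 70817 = 100833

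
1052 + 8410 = 9462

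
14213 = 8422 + 5791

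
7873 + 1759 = 9632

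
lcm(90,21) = 630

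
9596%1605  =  1571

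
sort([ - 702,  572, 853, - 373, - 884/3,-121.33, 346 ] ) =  [ - 702, - 373, - 884/3, - 121.33, 346,572,  853 ] 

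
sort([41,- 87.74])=[  -  87.74,41] 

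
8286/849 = 2762/283 = 9.76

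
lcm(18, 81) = 162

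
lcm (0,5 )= 0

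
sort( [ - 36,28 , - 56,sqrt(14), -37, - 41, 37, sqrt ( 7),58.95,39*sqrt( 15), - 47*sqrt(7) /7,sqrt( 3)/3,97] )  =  [ - 56,-41, - 37,-36, - 47*sqrt( 7 ) /7,sqrt( 3 )/3 , sqrt( 7),  sqrt(14) , 28,37,58.95, 97, 39*sqrt( 15 ) ] 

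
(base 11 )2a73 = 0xf70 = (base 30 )4bm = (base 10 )3952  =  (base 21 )8k4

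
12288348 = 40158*306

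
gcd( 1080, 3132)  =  108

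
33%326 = 33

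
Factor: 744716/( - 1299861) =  - 2^2*3^( - 3 )*7^1*31^( - 1) * 1553^( - 1 )*26597^1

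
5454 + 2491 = 7945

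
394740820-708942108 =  - 314201288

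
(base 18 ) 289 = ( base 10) 801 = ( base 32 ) p1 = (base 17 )2D2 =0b1100100001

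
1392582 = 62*22461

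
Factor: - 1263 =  - 3^1*421^1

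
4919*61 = 300059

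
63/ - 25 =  - 3 + 12/25 = - 2.52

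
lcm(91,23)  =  2093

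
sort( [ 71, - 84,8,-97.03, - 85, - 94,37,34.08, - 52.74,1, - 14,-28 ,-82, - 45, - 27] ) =[ - 97.03, - 94  , - 85,-84, - 82, - 52.74, - 45,-28, - 27, - 14,1, 8,34.08, 37,71] 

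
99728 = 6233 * 16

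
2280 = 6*380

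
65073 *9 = 585657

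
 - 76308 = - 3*25436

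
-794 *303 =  - 240582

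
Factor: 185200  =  2^4*5^2*463^1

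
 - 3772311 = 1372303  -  5144614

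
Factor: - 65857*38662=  - 2546163334 = - 2^1 * 11^1 * 13^1* 1487^1*5987^1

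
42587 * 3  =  127761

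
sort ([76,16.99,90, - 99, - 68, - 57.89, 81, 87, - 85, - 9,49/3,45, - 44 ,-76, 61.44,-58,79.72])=[- 99, - 85, - 76, - 68,-58,- 57.89 , - 44, - 9,49/3,16.99, 45,61.44,76,79.72, 81,87, 90 ] 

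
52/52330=26/26165 = 0.00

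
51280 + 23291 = 74571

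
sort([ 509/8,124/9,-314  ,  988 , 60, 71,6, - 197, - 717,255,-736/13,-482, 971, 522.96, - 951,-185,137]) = [-951, - 717, - 482,-314,-197,-185, - 736/13, 6,124/9 , 60, 509/8,71, 137,255, 522.96, 971,988]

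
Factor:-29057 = -7^2*593^1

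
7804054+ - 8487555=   -  683501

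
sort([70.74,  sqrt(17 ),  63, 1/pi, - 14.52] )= [ - 14.52, 1/pi,  sqrt( 17),  63,70.74 ] 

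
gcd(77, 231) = 77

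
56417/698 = 80  +  577/698 = 80.83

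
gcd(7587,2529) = 2529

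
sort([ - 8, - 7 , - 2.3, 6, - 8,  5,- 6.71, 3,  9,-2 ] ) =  [ - 8, - 8 , - 7 ,-6.71,-2.3 ,-2, 3 , 5,6, 9]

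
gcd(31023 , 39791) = 1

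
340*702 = 238680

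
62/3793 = 62/3793= 0.02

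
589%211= 167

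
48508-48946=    - 438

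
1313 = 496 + 817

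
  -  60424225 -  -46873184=-13551041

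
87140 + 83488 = 170628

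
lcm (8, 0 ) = 0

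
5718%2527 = 664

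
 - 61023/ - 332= 183 + 267/332 = 183.80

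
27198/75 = 362 + 16/25= 362.64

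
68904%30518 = 7868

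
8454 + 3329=11783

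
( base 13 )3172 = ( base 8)15305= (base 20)h2d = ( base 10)6853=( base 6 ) 51421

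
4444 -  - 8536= 12980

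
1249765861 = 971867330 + 277898531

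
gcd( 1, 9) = 1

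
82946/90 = 41473/45 = 921.62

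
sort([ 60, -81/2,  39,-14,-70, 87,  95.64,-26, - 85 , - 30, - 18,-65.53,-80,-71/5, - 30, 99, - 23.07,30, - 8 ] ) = [-85, - 80, - 70,- 65.53,-81/2,- 30, - 30, - 26,-23.07,  -  18, - 71/5, -14, - 8,30,39 , 60,87, 95.64, 99 ] 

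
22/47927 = 2/4357 = 0.00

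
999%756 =243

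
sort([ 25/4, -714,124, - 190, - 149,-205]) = [ - 714, - 205, - 190, - 149,  25/4, 124] 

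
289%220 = 69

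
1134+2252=3386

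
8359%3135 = 2089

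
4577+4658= 9235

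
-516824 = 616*( - 839) 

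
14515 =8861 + 5654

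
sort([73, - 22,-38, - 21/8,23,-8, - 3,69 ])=[-38,  -  22  ,-8, - 3, - 21/8,23  ,  69, 73]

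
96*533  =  51168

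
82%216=82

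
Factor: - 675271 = - 675271^1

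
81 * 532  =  43092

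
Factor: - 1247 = -29^1*43^1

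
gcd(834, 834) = 834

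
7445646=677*10998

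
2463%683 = 414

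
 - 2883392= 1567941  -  4451333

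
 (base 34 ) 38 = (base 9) 132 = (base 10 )110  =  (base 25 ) 4a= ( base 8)156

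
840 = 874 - 34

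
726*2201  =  1597926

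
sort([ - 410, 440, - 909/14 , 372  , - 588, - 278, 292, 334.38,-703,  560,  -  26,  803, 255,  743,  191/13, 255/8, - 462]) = [-703,  -  588, - 462, - 410, - 278,  -  909/14, - 26, 191/13,  255/8,  255, 292,  334.38,  372,  440,560  ,  743, 803]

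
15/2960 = 3/592 = 0.01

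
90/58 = 1+ 16/29 = 1.55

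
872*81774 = 71306928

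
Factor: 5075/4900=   2^( - 2 ) * 7^ (- 1)*29^1 = 29/28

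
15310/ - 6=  - 7655/3=-2551.67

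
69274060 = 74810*926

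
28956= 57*508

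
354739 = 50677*7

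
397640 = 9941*40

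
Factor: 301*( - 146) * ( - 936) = 2^4*3^2 *7^1*13^1*43^1*73^1 = 41133456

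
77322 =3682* 21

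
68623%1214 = 639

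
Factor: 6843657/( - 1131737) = - 3^1*1131737^( - 1)*2281219^1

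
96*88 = 8448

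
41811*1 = 41811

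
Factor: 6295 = 5^1*1259^1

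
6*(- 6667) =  - 40002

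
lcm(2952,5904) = 5904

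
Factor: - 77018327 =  - 77018327^1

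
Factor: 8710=2^1*5^1*13^1*67^1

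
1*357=357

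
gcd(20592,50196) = 12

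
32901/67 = 32901/67=491.06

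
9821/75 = 9821/75 = 130.95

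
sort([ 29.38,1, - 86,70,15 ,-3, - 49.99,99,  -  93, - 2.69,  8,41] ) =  [-93 , - 86 ,-49.99, - 3, -2.69,1, 8,15, 29.38, 41,70,99]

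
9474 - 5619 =3855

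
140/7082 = 70/3541 = 0.02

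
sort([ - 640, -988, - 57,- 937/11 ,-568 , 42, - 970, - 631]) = [  -  988, - 970, - 640, - 631, - 568,  -  937/11,-57,42 ] 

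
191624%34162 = 20814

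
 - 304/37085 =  - 1 + 36781/37085 = - 0.01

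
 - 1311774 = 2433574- 3745348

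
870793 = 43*20251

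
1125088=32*35159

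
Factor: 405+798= 1203 = 3^1*401^1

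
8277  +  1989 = 10266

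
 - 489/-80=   6 + 9/80 = 6.11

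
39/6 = 6+1/2=6.50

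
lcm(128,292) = 9344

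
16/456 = 2/57=0.04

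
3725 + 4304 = 8029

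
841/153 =5 + 76/153 = 5.50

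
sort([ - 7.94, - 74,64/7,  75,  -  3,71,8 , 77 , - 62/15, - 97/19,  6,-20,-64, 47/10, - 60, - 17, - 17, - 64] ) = [ - 74,-64 , - 64, - 60, - 20,-17, - 17, - 7.94, - 97/19 ,-62/15, - 3,47/10, 6,8,64/7,71,75,77 ] 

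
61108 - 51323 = 9785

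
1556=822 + 734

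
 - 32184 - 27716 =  - 59900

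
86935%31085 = 24765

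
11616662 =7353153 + 4263509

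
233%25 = 8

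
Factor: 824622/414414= 3^( - 1 )*7^ (  -  1 )*11^(-1) * 13^( - 1) * 23^( - 1 )*137437^1 = 137437/69069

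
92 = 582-490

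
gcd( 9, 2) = 1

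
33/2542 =33/2542=0.01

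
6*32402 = 194412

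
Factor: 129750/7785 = 2^1*3^ ( - 1 ) * 5^2 =50/3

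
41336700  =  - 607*( - 68100)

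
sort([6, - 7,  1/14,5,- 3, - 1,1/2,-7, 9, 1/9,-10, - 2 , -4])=[ - 10, -7,-7, -4  , - 3, - 2,-1,1/14,1/9, 1/2, 5,  6,9 ] 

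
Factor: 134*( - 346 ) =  -2^2*67^1*173^1  =  - 46364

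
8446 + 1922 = 10368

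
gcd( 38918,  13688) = 58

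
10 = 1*10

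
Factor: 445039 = 7^1*63577^1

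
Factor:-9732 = -2^2 *3^1*811^1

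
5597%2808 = 2789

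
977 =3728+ - 2751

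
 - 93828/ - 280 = 335+1/10  =  335.10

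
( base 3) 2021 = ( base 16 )3D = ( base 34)1R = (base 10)61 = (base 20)31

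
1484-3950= - 2466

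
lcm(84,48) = 336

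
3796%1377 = 1042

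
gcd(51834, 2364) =6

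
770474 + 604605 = 1375079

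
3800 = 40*95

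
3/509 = 3/509 = 0.01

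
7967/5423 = 7967/5423 = 1.47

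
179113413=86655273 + 92458140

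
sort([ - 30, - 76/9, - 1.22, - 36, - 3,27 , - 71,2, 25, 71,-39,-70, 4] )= [ - 71,-70, - 39,- 36,-30, - 76/9,-3, - 1.22,2,4, 25,27,71 ] 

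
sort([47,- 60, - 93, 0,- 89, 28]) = [ - 93, - 89,- 60, 0 , 28 , 47]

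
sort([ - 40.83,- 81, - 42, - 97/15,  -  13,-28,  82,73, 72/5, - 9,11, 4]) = [ - 81, - 42, -40.83, - 28, - 13, - 9, - 97/15, 4,11, 72/5,73, 82] 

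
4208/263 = 16  =  16.00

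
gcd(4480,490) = 70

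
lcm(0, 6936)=0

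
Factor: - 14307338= -2^1*7153669^1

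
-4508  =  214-4722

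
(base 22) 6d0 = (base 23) 60g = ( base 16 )c76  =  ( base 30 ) 3ga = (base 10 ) 3190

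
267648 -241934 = 25714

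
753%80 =33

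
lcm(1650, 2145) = 21450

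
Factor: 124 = 2^2*31^1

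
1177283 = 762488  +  414795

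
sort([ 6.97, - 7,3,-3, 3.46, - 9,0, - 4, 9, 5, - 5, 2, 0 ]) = [ - 9,-7, - 5, - 4, -3, 0,0, 2, 3, 3.46, 5,6.97, 9 ]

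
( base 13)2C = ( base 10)38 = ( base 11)35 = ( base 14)2a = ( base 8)46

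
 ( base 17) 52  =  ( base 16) 57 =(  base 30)2r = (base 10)87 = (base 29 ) 30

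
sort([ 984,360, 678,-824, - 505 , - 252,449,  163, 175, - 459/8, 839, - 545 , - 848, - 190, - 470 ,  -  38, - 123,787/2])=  [ - 848, - 824 ,-545, - 505, - 470, - 252, - 190 , - 123, - 459/8, - 38, 163, 175,360,787/2,449, 678,839 , 984]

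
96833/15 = 96833/15 =6455.53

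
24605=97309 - 72704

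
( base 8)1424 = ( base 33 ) NT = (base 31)PD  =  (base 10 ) 788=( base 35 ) MI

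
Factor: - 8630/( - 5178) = 5/3 = 3^( - 1 )*5^1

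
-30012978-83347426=-113360404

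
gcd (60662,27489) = 49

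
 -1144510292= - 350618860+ - 793891432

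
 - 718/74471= - 1 + 73753/74471  =  - 0.01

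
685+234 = 919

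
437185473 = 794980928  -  357795455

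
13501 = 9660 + 3841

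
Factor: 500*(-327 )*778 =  - 2^3*3^1*5^3*109^1*389^1  =  - 127203000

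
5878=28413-22535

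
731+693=1424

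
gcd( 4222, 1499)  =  1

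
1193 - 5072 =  - 3879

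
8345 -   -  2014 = 10359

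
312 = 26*12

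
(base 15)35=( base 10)50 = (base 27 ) 1N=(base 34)1g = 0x32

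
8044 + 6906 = 14950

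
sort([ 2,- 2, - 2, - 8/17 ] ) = [ - 2,-2, - 8/17,2 ] 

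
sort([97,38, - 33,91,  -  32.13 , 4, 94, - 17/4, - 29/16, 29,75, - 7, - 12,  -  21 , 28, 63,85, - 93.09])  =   [ - 93.09, - 33, - 32.13,  -  21, - 12,-7, - 17/4, - 29/16,4,28, 29, 38,63,75,85,91, 94,97]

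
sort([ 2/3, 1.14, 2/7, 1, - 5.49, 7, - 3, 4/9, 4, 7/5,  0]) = [  -  5.49 , - 3, 0, 2/7 , 4/9,2/3, 1,1.14, 7/5, 4, 7]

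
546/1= 546 = 546.00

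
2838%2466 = 372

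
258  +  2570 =2828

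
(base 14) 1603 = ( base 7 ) 14303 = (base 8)7523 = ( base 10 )3923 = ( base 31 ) 42h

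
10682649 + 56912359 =67595008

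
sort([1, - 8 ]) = [ - 8, 1]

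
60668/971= 62 + 466/971= 62.48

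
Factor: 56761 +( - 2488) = 54273= 3^1*79^1*229^1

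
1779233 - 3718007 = - 1938774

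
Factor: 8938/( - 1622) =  - 41^1*109^1*811^ ( - 1 )=- 4469/811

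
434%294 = 140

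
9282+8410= 17692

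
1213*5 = 6065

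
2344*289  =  677416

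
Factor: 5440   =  2^6*5^1  *17^1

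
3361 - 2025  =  1336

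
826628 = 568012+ 258616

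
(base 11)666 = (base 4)30132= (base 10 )798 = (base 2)1100011110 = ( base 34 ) ng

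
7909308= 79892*99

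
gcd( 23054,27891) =1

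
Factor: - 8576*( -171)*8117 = 2^7*3^2* 19^1*67^1 * 8117^1 =11903548032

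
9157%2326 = 2179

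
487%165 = 157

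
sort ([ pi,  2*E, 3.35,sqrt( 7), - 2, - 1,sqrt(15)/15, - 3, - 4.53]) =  [  -  4.53, - 3, - 2,-1,sqrt( 15) /15, sqrt(7),  pi, 3.35, 2*E ]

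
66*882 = 58212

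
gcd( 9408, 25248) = 96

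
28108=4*7027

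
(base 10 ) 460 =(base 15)20A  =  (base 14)24c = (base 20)130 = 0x1cc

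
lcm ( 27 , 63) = 189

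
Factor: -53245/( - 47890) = 10649/9578 = 2^(-1 )*23^1*463^1*4789^(- 1) 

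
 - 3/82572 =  - 1 + 27523/27524  =  - 0.00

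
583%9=7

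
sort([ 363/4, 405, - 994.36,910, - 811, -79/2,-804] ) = [-994.36, - 811, - 804, - 79/2,  363/4,405 , 910 ] 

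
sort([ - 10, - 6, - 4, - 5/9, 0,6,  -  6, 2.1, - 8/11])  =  [ - 10, - 6,-6  , - 4, - 8/11, - 5/9 , 0, 2.1,6] 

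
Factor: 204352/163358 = 2^5*13^( - 1)*31^1* 61^ ( - 1)  =  992/793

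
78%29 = 20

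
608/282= 2 + 22/141 = 2.16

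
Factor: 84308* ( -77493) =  - 6533279844 = - 2^2*3^1*7^1*13^1*1987^1*3011^1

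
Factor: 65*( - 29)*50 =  - 94250 = - 2^1*5^3*13^1*29^1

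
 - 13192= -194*68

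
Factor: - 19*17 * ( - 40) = 12920 = 2^3 * 5^1 * 17^1 * 19^1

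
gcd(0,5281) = 5281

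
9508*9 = 85572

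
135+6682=6817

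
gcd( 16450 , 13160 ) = 3290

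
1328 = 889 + 439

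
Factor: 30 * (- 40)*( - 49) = 2^4*3^1*5^2*7^2 = 58800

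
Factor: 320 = 2^6*5^1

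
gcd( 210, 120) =30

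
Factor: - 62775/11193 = -3^3*5^2*7^( - 1)*13^( - 1)*31^1*41^(-1) =- 20925/3731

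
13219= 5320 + 7899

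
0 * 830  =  0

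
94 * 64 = 6016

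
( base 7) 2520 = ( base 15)430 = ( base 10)945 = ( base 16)3b1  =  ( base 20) 275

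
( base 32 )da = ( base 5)3201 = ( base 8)652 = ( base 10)426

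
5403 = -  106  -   - 5509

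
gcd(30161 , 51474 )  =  1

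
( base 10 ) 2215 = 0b100010100111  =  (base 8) 4247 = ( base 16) 8a7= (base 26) 375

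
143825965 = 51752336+92073629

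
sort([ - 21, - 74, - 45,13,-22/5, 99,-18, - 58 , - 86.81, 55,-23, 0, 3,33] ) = [-86.81, - 74 ,-58,  -  45,-23,-21,-18, - 22/5,0,3, 13, 33, 55, 99]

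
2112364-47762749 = -45650385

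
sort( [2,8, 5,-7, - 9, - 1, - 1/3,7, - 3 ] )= [ - 9,  -  7, - 3, - 1, - 1/3,2,5,7,8] 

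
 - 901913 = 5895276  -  6797189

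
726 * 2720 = 1974720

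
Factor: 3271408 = 2^4*7^1*29209^1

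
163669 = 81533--82136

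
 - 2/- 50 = 1/25 = 0.04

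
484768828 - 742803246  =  -258034418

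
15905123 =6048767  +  9856356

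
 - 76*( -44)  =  3344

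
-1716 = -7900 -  - 6184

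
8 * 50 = 400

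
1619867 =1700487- 80620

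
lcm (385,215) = 16555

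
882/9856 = 63/704 = 0.09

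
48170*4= 192680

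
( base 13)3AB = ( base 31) ks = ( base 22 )17a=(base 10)648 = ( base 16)288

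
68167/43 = 1585 + 12/43 = 1585.28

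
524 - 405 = 119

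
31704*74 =2346096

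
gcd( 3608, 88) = 88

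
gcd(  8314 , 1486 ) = 2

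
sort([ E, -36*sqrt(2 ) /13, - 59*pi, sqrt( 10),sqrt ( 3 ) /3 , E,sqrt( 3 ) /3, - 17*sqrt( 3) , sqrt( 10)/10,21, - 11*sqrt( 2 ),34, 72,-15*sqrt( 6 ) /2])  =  [ - 59 * pi, - 17*sqrt (3), - 15*sqrt( 6 ) /2, - 11*sqrt (2 ), - 36*sqrt (2 ) /13,  sqrt( 10) /10,sqrt( 3) /3,sqrt(3 ) /3, E, E, sqrt(10),21, 34, 72 ] 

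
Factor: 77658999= 3^1*11^1*31^1* 75913^1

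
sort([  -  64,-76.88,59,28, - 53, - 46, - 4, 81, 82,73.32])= [ - 76.88, -64,- 53,-46,-4, 28, 59, 73.32, 81, 82 ] 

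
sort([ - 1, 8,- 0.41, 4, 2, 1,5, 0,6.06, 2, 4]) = [ - 1,  -  0.41 , 0, 1, 2, 2,  4, 4, 5,6.06, 8 ]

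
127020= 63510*2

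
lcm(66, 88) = 264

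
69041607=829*83283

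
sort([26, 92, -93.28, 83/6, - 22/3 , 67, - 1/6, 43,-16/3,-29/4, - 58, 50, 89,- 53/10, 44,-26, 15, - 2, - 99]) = [-99,-93.28, - 58, - 26,-22/3,-29/4, - 16/3, - 53/10,-2,-1/6, 83/6,  15, 26,  43, 44, 50 , 67, 89, 92]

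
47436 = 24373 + 23063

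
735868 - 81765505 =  - 81029637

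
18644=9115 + 9529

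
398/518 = 199/259  =  0.77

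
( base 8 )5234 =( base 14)DC0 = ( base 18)86g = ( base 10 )2716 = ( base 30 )30g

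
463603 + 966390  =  1429993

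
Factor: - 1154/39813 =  - 2^1*3^( - 1)*23^( - 1) = - 2/69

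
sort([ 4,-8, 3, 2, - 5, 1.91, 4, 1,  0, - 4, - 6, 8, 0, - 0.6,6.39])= [ - 8, - 6, - 5,-4, - 0.6, 0, 0, 1, 1.91, 2, 3, 4, 4,6.39, 8]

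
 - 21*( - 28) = 588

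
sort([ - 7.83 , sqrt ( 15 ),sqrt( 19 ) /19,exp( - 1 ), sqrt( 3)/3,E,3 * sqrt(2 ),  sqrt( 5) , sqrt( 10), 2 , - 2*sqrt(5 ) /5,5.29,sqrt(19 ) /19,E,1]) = [ - 7.83, - 2*sqrt (5)/5, sqrt( 19 )/19,  sqrt ( 19)/19, exp ( - 1) , sqrt( 3) /3,1,2,sqrt( 5),E,E,sqrt( 10),sqrt( 15 ), 3*sqrt( 2),5.29 ] 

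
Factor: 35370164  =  2^2*8842541^1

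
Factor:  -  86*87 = - 7482 = - 2^1*3^1 * 29^1*43^1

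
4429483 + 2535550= 6965033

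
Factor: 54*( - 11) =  - 2^1*3^3*11^1 = - 594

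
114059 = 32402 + 81657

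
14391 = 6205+8186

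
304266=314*969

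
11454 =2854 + 8600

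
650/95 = 6 + 16/19 = 6.84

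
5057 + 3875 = 8932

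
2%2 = 0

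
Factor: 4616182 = 2^1*229^1*10079^1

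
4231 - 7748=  - 3517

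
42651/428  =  99 + 279/428 = 99.65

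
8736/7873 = 1 + 863/7873  =  1.11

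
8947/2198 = 8947/2198 = 4.07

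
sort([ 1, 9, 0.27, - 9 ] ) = [ - 9,0.27,1, 9]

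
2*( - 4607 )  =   - 9214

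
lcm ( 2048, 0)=0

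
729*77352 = 56389608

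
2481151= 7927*313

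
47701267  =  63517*751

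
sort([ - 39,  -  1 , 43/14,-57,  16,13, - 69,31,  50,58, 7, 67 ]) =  [ - 69, - 57 , - 39, - 1,43/14,7, 13,  16, 31 , 50,58,  67]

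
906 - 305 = 601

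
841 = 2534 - 1693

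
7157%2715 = 1727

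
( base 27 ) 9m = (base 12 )1A1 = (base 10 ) 265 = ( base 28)9d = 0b100001001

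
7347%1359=552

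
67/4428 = 67/4428 = 0.02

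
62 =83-21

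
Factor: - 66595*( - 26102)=1738262690= 2^1*5^1*19^1*31^1*421^1*701^1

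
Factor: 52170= 2^1*3^1*5^1*37^1*47^1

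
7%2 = 1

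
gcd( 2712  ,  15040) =8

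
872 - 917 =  - 45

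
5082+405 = 5487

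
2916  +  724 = 3640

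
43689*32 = 1398048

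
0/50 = 0= 0.00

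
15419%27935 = 15419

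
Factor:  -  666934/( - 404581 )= 2^1*347^1*421^ (-1 ) = 694/421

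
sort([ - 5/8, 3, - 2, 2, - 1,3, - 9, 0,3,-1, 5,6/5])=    [ - 9, - 2, - 1, - 1, - 5/8,0, 6/5,2, 3, 3, 3, 5] 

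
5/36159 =5/36159 = 0.00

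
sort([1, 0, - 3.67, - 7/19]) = [ - 3.67,-7/19,0, 1] 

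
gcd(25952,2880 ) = 32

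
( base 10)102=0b1100110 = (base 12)86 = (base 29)3F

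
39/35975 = 39/35975=0.00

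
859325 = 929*925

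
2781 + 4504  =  7285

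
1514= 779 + 735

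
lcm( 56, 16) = 112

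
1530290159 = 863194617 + 667095542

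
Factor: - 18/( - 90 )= 1/5 = 5^( - 1)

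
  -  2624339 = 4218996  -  6843335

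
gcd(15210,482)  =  2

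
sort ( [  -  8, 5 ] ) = [-8,5] 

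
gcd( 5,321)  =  1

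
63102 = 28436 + 34666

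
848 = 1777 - 929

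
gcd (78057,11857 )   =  1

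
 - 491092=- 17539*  28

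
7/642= 7/642 = 0.01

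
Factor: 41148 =2^2*3^4*127^1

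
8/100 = 2/25  =  0.08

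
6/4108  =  3/2054 = 0.00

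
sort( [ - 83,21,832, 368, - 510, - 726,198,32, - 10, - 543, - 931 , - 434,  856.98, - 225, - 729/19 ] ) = [ - 931, - 726, - 543, - 510, - 434 ,-225, - 83, - 729/19, - 10, 21,  32, 198, 368, 832, 856.98 ] 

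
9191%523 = 300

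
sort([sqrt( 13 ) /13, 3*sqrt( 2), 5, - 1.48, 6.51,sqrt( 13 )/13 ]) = [-1.48,sqrt( 13)/13,sqrt( 13 )/13  ,  3* sqrt(2),5 , 6.51 ]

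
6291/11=6291/11 = 571.91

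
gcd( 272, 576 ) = 16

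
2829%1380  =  69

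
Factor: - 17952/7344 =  - 2^1 * 3^( - 2)*11^1 = - 22/9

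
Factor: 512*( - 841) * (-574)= 2^10 * 7^1*29^2*41^1 = 247159808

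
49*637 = 31213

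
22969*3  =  68907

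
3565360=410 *8696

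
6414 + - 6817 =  - 403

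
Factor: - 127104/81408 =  -2^ ( -2 )*53^( -1)*331^1 =- 331/212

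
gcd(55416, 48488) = 8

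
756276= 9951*76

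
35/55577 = 35/55577 = 0.00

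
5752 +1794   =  7546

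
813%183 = 81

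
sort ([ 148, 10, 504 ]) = [10,148,504]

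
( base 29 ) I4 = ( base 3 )201111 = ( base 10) 526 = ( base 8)1016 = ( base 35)f1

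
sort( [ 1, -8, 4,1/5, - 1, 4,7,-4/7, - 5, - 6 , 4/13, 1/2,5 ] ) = [ - 8, - 6,  -  5, - 1, - 4/7,  1/5,4/13,1/2,1,4,  4,5,7]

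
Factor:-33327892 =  - 2^2*13^1*181^1 * 3541^1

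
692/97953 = 692/97953 = 0.01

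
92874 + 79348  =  172222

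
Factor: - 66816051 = - 3^1  *  22272017^1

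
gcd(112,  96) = 16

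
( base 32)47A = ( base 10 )4330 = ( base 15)143a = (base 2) 1000011101010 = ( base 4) 1003222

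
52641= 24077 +28564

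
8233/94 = 87 + 55/94 = 87.59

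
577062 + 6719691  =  7296753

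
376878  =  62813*6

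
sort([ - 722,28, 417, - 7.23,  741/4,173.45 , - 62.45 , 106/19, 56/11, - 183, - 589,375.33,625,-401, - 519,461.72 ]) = [ - 722, - 589, - 519, - 401,  -  183,-62.45, - 7.23,56/11, 106/19, 28, 173.45, 741/4,375.33,417 , 461.72, 625]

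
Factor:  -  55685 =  - 5^1*7^1*37^1*43^1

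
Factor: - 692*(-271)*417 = 78200844= 2^2 * 3^1*139^1 * 173^1*271^1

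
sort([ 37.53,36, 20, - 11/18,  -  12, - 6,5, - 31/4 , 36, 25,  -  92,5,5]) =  [ - 92 , - 12,-31/4, - 6  , - 11/18, 5 , 5,5,20, 25,36,  36,37.53] 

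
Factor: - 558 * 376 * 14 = - 2937312 = - 2^5 * 3^2 * 7^1*31^1 * 47^1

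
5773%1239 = 817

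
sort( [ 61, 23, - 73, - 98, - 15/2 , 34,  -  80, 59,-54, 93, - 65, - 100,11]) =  [ -100, - 98, - 80, -73, - 65, - 54, - 15/2, 11 , 23,34,59,61, 93 ] 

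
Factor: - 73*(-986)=2^1* 17^1*29^1*73^1= 71978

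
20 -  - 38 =58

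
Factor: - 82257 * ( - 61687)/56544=2^( - 5)*7^1*19^( - 1)*31^( - 1 )*3917^1 * 61687^1=   1691395853/18848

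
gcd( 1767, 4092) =93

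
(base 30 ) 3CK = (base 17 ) ab3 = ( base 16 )c08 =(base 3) 11020002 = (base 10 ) 3080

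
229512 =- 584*( - 393 )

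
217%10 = 7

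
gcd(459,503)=1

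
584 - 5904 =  - 5320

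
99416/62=49708/31 = 1603.48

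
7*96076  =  672532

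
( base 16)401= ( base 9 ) 1358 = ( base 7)2663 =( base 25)1g0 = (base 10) 1025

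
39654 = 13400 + 26254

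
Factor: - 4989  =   - 3^1*1663^1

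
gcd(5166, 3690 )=738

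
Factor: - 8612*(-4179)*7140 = 256965372720 = 2^4*3^2*5^1*7^2*17^1*199^1*2153^1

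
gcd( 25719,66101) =1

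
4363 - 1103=3260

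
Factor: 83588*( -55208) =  - 2^5 * 67^1*103^1 *20897^1 = -4614726304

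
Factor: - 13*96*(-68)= 2^7*3^1*13^1*17^1  =  84864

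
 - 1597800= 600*(  -  2663 ) 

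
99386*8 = 795088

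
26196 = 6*4366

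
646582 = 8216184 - 7569602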